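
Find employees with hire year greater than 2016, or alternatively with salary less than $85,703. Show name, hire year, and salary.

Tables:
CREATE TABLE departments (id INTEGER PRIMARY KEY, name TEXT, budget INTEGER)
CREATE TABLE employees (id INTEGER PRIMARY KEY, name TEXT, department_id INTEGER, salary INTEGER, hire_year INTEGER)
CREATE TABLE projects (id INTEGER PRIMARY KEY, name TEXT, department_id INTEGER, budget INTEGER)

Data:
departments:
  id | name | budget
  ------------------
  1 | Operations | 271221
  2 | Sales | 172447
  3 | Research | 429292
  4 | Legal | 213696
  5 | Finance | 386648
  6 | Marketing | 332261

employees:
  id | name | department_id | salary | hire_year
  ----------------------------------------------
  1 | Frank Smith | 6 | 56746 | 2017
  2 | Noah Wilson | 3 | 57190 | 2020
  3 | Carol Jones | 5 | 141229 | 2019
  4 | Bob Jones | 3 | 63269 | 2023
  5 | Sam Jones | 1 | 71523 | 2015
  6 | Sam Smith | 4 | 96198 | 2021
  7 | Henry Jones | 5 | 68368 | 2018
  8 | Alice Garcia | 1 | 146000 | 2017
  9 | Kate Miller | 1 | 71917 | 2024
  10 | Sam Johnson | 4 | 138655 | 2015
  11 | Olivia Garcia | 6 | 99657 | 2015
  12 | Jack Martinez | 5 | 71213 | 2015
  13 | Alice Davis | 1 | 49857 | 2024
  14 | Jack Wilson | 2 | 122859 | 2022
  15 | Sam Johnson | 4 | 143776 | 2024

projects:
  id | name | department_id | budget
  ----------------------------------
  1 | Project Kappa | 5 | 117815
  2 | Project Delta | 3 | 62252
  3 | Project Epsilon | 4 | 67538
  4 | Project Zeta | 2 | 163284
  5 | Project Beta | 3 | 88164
SELECT name, hire_year, salary FROM employees WHERE hire_year > 2016 OR salary < 85703

Execution result:
name | hire_year | salary
Frank Smith | 2017 | 56746
Noah Wilson | 2020 | 57190
Carol Jones | 2019 | 141229
Bob Jones | 2023 | 63269
Sam Jones | 2015 | 71523
Sam Smith | 2021 | 96198
Henry Jones | 2018 | 68368
Alice Garcia | 2017 | 146000
Kate Miller | 2024 | 71917
Jack Martinez | 2015 | 71213
Alice Davis | 2024 | 49857
Jack Wilson | 2022 | 122859
Sam Johnson | 2024 | 143776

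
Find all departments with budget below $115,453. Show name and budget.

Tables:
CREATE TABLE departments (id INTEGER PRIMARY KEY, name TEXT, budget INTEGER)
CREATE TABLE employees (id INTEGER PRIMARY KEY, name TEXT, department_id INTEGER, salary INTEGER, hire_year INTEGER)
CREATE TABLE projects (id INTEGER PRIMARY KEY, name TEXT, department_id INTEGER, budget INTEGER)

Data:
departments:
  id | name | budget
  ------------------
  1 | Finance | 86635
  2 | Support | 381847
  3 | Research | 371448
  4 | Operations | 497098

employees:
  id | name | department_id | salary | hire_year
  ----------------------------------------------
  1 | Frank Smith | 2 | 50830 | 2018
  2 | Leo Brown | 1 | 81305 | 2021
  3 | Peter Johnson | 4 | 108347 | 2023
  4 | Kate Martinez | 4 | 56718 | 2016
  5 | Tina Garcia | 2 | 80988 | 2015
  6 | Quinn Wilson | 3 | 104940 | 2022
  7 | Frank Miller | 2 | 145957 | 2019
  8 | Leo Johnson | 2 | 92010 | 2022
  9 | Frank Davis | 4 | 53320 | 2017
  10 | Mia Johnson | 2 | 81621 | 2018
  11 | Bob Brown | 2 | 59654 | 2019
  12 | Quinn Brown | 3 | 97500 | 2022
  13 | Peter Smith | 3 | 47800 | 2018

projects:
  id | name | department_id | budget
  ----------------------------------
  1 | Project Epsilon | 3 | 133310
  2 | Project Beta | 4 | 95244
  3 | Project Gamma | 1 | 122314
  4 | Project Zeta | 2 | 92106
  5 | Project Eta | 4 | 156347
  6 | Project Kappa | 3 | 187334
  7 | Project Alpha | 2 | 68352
SELECT name, budget FROM departments WHERE budget < 115453

Execution result:
name | budget
Finance | 86635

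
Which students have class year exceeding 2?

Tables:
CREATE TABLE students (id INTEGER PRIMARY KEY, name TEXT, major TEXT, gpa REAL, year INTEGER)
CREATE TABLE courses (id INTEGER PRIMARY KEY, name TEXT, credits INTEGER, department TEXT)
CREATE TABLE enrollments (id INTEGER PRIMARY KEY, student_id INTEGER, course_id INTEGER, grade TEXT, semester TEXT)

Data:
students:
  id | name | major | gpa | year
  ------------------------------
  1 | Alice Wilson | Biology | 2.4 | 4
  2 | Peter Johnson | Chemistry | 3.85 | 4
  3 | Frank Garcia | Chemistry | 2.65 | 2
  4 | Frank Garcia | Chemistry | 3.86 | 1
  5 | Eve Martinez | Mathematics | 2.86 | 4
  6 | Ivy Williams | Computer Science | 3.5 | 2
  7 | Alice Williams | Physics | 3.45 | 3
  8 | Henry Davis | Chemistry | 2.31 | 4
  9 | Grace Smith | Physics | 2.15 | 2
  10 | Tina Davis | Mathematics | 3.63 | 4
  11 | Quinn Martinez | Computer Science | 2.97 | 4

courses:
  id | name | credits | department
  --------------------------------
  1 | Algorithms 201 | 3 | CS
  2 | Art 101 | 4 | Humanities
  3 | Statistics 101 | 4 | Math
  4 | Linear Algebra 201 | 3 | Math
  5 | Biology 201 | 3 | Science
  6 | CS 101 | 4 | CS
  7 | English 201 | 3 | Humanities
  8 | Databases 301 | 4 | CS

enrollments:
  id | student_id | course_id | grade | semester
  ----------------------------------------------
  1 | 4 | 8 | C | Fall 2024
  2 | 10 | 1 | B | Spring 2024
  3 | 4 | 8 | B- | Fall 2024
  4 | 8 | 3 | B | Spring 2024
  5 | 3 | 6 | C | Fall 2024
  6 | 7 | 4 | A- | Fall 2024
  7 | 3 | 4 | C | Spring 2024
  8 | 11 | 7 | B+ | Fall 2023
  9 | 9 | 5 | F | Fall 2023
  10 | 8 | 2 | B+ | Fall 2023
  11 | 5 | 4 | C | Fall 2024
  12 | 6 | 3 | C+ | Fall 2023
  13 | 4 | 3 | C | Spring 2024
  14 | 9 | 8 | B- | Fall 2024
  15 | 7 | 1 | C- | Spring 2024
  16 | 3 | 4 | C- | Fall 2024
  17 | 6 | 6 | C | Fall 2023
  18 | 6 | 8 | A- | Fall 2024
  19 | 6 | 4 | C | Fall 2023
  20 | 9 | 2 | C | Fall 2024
SELECT name, year FROM students WHERE year > 2

Execution result:
name | year
Alice Wilson | 4
Peter Johnson | 4
Eve Martinez | 4
Alice Williams | 3
Henry Davis | 4
Tina Davis | 4
Quinn Martinez | 4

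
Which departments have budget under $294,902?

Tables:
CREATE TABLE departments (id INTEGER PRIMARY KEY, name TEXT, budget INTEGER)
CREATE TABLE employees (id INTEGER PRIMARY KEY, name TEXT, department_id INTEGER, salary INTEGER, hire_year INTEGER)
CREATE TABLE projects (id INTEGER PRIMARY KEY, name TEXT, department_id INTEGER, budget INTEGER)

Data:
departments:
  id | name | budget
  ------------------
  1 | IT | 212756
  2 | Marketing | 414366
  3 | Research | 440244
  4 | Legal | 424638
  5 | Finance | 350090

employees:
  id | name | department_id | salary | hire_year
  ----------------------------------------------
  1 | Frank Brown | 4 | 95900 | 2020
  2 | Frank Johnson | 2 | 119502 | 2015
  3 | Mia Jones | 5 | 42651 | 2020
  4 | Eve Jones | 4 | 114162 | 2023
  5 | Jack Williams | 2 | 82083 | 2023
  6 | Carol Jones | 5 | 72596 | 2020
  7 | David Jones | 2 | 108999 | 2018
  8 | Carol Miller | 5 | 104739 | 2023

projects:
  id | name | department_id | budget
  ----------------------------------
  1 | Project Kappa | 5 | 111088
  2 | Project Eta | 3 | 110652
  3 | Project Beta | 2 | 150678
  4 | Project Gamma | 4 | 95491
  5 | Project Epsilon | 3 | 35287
SELECT name, budget FROM departments WHERE budget < 294902

Execution result:
name | budget
IT | 212756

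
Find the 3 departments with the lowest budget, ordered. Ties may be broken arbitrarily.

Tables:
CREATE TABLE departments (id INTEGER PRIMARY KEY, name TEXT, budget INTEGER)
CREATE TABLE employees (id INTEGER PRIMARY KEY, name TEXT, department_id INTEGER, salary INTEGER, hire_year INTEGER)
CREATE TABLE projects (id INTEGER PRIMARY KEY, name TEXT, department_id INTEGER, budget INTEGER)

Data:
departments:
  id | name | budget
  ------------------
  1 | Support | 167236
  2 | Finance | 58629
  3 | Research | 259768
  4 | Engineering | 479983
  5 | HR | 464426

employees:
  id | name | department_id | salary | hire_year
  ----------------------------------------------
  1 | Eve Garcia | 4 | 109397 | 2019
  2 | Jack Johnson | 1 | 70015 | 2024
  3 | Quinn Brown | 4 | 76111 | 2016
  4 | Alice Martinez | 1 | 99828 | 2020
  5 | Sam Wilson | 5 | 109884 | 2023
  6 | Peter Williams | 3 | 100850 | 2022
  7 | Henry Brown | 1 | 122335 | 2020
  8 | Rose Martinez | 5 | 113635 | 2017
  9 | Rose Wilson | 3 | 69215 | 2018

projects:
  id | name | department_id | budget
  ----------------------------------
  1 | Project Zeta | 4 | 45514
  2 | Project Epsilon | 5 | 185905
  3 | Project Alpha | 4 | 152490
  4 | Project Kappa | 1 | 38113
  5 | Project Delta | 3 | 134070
SELECT name, budget FROM departments ORDER BY budget ASC LIMIT 3

Execution result:
name | budget
Finance | 58629
Support | 167236
Research | 259768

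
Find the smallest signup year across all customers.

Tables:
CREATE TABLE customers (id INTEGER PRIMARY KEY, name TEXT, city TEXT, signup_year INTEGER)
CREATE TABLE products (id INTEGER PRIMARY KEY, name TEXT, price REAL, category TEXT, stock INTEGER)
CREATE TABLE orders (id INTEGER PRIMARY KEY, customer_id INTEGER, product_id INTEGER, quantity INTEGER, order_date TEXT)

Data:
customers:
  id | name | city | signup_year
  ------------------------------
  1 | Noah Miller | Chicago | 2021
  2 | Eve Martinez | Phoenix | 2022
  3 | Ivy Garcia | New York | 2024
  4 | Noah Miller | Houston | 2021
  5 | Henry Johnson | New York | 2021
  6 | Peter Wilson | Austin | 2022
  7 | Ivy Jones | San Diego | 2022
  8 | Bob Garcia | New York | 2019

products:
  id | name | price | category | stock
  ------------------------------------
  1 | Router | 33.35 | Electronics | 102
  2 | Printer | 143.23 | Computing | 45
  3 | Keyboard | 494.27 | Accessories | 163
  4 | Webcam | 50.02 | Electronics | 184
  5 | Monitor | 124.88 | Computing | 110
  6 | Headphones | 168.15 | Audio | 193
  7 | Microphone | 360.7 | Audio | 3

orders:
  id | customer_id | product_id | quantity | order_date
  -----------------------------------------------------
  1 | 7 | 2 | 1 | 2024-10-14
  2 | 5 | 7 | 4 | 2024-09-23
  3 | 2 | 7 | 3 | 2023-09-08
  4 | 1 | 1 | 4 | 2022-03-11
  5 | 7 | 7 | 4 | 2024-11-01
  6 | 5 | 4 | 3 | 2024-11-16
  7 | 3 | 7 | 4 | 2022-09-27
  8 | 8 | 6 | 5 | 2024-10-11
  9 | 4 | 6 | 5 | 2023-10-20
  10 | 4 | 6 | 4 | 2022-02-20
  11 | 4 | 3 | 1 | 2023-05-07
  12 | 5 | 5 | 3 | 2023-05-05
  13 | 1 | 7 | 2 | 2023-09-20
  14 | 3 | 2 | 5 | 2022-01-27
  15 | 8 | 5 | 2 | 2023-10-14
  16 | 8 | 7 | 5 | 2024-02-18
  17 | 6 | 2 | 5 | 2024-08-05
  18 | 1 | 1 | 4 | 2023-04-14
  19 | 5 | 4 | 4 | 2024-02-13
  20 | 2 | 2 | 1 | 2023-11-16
SELECT MIN(signup_year) FROM customers

Execution result:
2019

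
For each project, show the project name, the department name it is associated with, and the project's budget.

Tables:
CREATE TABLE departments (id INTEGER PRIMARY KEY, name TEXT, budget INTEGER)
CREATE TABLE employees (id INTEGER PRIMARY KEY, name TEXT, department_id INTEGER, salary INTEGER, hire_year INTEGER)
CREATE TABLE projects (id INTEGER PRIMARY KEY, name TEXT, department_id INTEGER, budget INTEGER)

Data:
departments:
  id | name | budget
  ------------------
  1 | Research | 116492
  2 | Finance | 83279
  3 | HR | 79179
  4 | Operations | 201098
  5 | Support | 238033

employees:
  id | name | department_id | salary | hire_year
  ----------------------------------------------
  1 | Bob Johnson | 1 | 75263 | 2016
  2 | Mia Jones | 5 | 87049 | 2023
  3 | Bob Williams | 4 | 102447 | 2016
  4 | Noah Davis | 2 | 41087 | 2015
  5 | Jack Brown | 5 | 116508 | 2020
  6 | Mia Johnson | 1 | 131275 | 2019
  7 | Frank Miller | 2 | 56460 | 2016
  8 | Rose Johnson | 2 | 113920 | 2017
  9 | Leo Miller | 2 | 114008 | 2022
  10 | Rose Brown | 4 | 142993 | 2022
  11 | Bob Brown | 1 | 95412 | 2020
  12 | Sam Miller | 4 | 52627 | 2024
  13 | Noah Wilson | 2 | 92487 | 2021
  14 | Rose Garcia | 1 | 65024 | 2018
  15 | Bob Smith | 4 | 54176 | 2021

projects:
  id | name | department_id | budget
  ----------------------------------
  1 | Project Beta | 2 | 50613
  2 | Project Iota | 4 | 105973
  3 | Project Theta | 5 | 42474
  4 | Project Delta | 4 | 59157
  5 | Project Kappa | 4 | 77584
SELECT c.name, p.name AS department, c.budget FROM projects c JOIN departments p ON c.department_id = p.id

Execution result:
name | department | budget
Project Beta | Finance | 50613
Project Iota | Operations | 105973
Project Theta | Support | 42474
Project Delta | Operations | 59157
Project Kappa | Operations | 77584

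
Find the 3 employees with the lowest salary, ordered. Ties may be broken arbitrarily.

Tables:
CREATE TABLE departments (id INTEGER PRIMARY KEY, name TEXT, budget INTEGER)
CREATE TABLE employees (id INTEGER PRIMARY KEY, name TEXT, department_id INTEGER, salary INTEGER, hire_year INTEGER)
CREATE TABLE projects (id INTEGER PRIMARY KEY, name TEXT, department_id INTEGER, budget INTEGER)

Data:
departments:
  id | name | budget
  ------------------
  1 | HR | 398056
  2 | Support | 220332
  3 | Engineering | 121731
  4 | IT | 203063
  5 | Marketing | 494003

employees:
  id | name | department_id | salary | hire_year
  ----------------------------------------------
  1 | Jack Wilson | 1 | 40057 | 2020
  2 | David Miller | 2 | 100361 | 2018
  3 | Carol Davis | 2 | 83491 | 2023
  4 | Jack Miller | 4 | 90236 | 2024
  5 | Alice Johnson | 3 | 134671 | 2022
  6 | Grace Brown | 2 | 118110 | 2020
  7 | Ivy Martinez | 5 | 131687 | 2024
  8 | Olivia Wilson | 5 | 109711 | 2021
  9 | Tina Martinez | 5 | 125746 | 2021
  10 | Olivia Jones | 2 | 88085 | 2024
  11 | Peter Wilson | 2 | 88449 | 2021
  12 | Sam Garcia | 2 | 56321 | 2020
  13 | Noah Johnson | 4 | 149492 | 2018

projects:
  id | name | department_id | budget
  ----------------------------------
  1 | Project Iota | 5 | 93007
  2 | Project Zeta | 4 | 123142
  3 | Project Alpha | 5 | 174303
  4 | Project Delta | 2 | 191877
SELECT name, salary FROM employees ORDER BY salary ASC LIMIT 3

Execution result:
name | salary
Jack Wilson | 40057
Sam Garcia | 56321
Carol Davis | 83491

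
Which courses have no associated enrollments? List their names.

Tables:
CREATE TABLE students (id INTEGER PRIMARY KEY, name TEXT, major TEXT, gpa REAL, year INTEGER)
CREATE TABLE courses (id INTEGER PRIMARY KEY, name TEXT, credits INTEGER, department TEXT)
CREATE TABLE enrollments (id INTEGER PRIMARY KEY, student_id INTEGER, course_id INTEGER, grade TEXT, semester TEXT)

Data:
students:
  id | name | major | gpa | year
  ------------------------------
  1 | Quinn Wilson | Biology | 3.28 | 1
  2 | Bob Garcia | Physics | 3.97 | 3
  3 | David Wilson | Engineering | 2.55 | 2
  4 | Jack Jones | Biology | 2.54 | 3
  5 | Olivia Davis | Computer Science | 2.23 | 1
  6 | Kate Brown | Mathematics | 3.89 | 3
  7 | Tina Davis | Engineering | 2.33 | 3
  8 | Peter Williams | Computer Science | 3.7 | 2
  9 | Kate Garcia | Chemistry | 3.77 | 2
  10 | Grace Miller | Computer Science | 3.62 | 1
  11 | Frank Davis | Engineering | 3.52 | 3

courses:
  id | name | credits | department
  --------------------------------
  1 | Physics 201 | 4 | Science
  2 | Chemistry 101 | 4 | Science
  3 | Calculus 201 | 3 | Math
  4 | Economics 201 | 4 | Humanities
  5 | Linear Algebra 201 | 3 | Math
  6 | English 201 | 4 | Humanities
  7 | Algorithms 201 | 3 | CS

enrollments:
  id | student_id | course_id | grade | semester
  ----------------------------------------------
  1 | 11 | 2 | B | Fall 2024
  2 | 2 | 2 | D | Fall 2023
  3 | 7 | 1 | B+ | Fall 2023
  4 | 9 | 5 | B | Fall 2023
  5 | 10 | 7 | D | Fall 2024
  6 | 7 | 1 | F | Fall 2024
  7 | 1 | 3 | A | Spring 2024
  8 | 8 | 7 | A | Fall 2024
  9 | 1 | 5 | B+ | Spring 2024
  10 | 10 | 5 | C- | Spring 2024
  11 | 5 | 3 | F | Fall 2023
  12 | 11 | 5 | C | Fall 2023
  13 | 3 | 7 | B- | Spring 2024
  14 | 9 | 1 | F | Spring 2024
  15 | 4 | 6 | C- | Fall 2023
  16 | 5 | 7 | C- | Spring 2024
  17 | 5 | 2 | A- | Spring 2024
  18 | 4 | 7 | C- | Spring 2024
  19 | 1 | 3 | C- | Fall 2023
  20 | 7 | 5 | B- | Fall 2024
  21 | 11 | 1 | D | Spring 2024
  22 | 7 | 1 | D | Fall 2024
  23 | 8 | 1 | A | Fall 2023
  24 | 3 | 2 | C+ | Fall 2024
SELECT p.name FROM courses p LEFT JOIN enrollments c ON c.course_id = p.id WHERE c.id IS NULL

Execution result:
Economics 201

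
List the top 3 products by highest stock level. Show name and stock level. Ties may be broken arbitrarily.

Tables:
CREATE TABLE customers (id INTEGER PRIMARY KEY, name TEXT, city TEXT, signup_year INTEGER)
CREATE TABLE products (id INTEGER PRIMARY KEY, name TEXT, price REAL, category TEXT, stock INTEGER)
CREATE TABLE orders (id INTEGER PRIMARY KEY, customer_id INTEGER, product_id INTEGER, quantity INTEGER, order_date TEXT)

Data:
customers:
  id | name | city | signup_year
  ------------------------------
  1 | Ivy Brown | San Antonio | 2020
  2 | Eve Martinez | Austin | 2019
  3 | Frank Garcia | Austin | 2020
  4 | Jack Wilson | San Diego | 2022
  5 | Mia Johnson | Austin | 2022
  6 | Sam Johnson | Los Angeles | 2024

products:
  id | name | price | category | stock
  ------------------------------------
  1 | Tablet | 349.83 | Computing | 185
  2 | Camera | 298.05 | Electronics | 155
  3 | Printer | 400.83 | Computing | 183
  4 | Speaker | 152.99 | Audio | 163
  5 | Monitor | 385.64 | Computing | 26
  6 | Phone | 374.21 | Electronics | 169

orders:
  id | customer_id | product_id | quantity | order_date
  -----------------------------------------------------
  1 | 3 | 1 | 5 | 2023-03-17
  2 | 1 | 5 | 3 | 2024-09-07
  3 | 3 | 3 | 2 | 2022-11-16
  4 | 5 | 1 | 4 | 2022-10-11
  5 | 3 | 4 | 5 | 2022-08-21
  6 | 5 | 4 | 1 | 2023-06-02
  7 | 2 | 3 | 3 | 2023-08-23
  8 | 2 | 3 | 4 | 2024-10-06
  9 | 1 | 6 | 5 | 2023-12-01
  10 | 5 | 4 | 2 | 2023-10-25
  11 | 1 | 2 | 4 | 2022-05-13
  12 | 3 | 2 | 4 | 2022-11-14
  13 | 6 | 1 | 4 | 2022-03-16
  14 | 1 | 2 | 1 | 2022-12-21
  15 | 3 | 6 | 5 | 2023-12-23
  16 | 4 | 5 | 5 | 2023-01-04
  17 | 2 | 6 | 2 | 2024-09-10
SELECT name, stock FROM products ORDER BY stock DESC LIMIT 3

Execution result:
name | stock
Tablet | 185
Printer | 183
Phone | 169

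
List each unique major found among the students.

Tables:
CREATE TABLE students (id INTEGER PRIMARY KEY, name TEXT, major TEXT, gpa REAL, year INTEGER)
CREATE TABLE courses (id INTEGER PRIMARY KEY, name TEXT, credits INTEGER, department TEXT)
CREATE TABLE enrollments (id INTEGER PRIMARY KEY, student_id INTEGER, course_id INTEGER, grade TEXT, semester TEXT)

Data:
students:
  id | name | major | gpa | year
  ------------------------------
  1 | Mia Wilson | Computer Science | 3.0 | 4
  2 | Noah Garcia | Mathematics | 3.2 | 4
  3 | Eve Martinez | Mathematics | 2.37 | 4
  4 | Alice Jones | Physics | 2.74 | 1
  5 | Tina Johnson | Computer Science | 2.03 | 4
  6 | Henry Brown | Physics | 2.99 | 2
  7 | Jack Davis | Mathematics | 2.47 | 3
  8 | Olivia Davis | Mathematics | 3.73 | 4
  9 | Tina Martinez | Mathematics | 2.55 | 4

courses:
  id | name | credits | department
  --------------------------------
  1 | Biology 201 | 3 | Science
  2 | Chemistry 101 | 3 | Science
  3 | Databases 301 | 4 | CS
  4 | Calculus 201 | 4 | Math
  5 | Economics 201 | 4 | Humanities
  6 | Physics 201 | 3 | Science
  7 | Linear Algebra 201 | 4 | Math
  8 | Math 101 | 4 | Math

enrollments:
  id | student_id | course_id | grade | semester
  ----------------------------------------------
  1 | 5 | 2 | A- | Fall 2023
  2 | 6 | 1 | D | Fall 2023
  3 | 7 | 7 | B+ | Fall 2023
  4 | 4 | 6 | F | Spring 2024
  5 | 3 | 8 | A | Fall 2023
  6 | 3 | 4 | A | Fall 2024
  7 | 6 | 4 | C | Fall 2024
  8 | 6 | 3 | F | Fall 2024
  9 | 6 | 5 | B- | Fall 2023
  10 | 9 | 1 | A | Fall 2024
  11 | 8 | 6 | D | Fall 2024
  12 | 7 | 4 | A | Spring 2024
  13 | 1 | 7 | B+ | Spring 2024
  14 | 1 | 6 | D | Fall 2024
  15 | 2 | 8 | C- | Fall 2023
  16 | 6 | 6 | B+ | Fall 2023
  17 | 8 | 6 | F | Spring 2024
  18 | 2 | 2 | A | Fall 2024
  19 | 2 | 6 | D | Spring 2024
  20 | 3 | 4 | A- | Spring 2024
SELECT DISTINCT major FROM students

Execution result:
major
Computer Science
Mathematics
Physics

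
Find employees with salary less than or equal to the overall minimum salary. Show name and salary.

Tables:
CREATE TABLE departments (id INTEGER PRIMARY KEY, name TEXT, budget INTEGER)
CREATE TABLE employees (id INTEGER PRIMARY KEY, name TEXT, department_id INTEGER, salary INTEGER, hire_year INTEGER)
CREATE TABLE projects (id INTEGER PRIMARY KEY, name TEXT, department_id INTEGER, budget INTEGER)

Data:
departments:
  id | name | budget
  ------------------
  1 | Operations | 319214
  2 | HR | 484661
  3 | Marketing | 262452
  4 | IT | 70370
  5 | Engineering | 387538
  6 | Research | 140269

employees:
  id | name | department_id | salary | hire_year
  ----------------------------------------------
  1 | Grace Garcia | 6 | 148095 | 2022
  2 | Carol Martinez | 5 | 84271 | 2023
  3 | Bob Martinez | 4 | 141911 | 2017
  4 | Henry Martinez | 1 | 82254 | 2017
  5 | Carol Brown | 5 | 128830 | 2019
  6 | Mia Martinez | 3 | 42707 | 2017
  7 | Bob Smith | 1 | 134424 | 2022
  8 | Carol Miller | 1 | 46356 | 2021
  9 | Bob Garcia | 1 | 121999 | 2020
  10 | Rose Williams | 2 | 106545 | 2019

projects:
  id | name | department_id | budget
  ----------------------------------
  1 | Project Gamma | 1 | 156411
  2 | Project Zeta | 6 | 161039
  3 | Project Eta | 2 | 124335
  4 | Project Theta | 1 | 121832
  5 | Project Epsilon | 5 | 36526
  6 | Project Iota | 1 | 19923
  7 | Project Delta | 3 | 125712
SELECT name, salary FROM employees WHERE salary <= (SELECT MIN(salary) FROM employees)

Execution result:
name | salary
Mia Martinez | 42707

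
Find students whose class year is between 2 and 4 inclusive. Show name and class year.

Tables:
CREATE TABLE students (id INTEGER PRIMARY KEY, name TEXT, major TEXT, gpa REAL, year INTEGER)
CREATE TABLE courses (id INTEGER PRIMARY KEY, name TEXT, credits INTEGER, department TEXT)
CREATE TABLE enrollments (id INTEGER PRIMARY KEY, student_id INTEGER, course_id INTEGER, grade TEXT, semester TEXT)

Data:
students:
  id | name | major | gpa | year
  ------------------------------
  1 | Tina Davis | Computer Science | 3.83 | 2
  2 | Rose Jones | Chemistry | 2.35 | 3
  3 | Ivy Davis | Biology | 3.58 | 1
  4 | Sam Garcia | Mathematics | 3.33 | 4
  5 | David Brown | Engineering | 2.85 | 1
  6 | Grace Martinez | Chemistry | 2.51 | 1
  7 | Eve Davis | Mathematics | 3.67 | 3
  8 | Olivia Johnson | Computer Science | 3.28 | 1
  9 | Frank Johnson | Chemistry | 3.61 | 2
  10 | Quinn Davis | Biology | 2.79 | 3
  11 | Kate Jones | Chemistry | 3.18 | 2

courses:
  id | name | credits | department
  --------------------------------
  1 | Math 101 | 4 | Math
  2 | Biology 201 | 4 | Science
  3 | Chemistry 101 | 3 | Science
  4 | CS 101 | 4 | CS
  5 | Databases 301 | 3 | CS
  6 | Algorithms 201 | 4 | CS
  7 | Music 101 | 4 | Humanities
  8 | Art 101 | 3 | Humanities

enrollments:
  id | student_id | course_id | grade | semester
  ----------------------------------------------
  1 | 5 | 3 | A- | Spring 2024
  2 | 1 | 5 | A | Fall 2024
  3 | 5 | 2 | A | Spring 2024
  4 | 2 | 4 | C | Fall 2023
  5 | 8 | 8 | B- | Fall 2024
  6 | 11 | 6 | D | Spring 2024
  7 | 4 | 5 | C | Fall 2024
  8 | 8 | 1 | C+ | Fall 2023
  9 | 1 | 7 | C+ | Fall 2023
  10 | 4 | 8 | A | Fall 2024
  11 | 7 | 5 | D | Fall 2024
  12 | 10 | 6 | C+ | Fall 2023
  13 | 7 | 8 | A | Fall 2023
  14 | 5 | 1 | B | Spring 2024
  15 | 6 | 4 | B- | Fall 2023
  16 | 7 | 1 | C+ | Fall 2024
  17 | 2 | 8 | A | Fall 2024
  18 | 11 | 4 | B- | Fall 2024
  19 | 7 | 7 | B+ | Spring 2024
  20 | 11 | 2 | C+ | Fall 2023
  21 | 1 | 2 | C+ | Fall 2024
SELECT name, year FROM students WHERE year BETWEEN 2 AND 4

Execution result:
name | year
Tina Davis | 2
Rose Jones | 3
Sam Garcia | 4
Eve Davis | 3
Frank Johnson | 2
Quinn Davis | 3
Kate Jones | 2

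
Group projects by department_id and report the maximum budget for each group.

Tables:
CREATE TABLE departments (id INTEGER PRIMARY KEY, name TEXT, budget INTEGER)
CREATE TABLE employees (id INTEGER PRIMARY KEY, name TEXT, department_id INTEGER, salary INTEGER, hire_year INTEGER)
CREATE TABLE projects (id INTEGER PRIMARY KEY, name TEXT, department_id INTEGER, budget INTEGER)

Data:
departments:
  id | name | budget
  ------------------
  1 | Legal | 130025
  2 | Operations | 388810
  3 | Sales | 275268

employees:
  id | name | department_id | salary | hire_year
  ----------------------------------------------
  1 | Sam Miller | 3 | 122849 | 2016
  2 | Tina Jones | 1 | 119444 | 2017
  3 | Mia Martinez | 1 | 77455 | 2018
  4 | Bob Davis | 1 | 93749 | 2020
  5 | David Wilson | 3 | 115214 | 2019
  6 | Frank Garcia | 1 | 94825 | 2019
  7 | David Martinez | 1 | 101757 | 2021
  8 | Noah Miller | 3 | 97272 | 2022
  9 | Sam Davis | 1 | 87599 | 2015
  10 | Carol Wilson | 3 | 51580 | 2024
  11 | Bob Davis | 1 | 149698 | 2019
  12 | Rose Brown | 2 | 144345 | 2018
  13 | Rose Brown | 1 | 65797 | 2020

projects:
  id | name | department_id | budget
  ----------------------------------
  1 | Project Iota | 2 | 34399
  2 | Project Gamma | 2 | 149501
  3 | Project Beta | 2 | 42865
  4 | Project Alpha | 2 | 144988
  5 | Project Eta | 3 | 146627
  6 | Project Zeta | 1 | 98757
SELECT department_id, MAX(budget) AS max_budget FROM projects GROUP BY department_id

Execution result:
department_id | max_budget
1 | 98757
2 | 149501
3 | 146627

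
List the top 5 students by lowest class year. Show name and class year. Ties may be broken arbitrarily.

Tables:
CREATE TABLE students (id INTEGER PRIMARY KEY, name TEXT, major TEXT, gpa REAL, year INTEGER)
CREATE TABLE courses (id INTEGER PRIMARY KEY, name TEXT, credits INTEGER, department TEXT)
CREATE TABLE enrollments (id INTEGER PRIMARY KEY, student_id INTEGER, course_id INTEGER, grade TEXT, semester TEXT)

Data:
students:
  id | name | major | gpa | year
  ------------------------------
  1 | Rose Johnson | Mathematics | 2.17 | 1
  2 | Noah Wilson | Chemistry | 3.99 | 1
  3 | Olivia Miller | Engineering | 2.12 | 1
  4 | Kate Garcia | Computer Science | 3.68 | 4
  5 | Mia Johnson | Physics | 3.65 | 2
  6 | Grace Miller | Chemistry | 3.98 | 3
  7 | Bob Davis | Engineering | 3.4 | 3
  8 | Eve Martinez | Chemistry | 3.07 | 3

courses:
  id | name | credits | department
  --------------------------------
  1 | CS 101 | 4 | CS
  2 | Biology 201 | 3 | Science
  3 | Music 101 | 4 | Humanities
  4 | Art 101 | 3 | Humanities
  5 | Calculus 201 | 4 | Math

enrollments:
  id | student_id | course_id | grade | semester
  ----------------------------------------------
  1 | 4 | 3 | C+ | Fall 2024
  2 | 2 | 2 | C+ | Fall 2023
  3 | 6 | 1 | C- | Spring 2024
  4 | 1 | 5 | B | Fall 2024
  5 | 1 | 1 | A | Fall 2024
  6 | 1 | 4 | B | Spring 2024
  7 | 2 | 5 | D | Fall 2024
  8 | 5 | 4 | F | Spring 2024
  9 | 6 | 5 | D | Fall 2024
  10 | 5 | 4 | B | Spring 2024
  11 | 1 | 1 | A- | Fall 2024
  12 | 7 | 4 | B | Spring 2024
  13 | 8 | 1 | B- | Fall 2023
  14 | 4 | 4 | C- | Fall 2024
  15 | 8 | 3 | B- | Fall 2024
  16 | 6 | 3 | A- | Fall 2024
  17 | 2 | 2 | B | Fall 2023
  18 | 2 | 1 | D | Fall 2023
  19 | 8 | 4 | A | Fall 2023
SELECT name, year FROM students ORDER BY year ASC LIMIT 5

Execution result:
name | year
Rose Johnson | 1
Noah Wilson | 1
Olivia Miller | 1
Mia Johnson | 2
Grace Miller | 3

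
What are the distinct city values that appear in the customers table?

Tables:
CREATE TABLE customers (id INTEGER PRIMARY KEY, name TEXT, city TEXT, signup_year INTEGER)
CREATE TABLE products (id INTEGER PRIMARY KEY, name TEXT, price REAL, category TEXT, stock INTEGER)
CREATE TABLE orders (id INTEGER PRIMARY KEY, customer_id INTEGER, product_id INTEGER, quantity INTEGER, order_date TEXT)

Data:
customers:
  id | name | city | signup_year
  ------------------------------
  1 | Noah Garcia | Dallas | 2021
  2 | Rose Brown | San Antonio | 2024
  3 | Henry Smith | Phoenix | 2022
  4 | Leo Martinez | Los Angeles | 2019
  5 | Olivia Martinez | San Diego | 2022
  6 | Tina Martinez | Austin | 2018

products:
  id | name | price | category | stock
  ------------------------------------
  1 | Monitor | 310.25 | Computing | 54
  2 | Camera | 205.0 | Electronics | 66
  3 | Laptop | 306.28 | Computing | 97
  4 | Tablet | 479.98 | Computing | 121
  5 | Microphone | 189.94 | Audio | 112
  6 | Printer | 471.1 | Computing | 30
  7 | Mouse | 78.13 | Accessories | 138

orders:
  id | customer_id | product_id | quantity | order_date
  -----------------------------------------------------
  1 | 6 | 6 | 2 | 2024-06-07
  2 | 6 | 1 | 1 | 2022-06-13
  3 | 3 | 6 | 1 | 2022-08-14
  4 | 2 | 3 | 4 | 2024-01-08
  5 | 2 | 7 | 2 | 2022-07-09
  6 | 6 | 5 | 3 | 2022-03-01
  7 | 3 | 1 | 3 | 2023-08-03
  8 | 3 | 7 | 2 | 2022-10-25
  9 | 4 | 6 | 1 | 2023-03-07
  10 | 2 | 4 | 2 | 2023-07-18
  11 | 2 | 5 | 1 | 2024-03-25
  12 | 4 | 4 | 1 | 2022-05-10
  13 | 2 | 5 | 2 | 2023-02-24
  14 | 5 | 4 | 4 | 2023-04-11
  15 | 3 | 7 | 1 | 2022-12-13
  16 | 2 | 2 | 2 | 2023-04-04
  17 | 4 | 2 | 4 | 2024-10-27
SELECT DISTINCT city FROM customers

Execution result:
city
Dallas
San Antonio
Phoenix
Los Angeles
San Diego
Austin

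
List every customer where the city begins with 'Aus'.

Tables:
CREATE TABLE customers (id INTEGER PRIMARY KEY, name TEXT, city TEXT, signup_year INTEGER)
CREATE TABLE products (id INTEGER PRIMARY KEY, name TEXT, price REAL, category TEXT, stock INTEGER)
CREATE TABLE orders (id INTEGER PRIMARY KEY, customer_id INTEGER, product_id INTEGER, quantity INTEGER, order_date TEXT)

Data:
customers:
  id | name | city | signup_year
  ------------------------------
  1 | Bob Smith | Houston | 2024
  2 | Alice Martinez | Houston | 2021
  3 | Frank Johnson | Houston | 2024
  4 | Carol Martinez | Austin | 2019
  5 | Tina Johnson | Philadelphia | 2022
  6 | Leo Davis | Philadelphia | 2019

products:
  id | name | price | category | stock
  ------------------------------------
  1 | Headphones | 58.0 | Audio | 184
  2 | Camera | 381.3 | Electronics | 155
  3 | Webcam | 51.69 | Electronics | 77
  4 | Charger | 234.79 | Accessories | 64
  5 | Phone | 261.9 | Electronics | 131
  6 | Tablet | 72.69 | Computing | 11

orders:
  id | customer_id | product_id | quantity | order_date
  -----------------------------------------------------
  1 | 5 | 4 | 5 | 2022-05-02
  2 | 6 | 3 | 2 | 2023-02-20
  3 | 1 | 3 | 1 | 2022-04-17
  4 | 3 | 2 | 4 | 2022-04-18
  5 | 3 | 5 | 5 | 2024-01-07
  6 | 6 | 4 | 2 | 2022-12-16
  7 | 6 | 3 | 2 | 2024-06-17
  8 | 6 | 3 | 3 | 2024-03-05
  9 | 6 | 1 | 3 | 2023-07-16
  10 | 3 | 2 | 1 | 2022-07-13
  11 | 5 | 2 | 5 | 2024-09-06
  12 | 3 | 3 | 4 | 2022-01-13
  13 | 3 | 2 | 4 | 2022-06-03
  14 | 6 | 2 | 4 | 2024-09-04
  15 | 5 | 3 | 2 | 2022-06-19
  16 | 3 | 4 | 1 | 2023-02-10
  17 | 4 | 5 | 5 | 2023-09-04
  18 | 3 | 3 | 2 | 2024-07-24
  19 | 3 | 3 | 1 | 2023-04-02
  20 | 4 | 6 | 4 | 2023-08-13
SELECT name, city FROM customers WHERE city LIKE 'Aus%'

Execution result:
name | city
Carol Martinez | Austin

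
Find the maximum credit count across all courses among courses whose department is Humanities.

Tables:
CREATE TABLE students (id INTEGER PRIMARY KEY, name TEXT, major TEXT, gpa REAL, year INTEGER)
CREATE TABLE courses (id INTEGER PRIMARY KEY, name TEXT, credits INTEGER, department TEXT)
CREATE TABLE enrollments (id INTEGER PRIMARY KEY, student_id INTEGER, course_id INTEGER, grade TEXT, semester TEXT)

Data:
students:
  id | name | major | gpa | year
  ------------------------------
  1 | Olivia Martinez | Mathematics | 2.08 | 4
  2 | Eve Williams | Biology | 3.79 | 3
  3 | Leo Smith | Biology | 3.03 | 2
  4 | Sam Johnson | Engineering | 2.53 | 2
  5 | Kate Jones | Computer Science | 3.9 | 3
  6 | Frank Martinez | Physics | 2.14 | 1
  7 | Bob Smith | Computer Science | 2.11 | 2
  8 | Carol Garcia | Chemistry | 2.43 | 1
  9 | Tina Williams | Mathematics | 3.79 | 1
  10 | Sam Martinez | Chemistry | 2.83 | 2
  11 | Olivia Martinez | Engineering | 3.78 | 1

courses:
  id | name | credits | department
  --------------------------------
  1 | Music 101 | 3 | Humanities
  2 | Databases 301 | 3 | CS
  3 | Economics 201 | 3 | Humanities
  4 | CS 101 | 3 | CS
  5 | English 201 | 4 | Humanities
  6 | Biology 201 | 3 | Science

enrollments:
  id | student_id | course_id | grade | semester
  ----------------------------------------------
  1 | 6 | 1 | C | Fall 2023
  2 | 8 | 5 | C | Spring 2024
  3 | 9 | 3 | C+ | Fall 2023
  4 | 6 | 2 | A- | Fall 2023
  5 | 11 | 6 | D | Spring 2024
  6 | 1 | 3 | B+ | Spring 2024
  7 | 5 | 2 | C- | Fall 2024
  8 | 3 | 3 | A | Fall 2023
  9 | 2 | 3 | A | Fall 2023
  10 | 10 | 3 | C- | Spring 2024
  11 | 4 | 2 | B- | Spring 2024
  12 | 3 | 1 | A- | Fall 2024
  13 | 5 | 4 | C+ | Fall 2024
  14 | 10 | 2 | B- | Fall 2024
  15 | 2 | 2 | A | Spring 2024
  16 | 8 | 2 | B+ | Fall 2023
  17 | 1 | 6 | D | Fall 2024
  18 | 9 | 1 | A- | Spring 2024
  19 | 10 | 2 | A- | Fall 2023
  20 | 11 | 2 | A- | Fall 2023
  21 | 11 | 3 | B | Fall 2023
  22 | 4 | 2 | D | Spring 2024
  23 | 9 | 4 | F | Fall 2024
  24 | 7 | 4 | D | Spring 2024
SELECT MAX(credits) FROM courses WHERE department = 'Humanities'

Execution result:
4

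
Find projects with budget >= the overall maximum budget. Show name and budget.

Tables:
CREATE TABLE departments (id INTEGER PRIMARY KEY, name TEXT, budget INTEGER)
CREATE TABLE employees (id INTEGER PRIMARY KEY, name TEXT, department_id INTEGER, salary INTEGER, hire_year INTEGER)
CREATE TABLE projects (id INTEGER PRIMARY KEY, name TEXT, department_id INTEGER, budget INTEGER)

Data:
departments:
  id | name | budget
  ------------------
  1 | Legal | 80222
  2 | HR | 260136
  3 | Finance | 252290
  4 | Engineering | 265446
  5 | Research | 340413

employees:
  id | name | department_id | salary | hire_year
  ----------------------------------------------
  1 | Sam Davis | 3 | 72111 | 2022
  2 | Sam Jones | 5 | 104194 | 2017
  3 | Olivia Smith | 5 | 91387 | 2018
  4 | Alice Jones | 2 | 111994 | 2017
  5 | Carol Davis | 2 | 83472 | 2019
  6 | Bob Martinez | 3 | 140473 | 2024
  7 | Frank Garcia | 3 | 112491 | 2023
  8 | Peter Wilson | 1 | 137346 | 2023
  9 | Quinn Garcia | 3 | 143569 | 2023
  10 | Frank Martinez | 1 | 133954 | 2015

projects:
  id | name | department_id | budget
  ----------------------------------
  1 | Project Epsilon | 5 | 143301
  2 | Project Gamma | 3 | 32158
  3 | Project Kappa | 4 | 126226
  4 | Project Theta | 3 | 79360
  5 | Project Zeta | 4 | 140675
SELECT name, budget FROM projects WHERE budget >= (SELECT MAX(budget) FROM projects)

Execution result:
name | budget
Project Epsilon | 143301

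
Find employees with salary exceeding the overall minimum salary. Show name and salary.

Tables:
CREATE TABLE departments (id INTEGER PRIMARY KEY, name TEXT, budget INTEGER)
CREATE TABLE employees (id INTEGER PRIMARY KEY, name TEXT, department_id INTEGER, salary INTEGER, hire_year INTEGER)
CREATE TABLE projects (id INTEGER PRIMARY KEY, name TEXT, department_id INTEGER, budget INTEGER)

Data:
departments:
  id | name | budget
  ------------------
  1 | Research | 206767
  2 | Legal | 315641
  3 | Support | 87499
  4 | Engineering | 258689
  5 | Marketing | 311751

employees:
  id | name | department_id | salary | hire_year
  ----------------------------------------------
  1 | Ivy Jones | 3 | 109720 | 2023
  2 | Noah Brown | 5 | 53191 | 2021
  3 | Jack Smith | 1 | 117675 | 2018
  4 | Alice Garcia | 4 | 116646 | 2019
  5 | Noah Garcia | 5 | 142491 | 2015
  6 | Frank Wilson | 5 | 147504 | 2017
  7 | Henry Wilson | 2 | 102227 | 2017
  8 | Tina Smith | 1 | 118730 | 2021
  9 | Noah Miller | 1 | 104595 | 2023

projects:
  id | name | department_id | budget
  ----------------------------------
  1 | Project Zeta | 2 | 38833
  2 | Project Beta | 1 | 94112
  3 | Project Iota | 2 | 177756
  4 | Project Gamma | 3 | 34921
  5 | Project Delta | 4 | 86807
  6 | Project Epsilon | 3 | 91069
SELECT name, salary FROM employees WHERE salary > (SELECT MIN(salary) FROM employees)

Execution result:
name | salary
Ivy Jones | 109720
Jack Smith | 117675
Alice Garcia | 116646
Noah Garcia | 142491
Frank Wilson | 147504
Henry Wilson | 102227
Tina Smith | 118730
Noah Miller | 104595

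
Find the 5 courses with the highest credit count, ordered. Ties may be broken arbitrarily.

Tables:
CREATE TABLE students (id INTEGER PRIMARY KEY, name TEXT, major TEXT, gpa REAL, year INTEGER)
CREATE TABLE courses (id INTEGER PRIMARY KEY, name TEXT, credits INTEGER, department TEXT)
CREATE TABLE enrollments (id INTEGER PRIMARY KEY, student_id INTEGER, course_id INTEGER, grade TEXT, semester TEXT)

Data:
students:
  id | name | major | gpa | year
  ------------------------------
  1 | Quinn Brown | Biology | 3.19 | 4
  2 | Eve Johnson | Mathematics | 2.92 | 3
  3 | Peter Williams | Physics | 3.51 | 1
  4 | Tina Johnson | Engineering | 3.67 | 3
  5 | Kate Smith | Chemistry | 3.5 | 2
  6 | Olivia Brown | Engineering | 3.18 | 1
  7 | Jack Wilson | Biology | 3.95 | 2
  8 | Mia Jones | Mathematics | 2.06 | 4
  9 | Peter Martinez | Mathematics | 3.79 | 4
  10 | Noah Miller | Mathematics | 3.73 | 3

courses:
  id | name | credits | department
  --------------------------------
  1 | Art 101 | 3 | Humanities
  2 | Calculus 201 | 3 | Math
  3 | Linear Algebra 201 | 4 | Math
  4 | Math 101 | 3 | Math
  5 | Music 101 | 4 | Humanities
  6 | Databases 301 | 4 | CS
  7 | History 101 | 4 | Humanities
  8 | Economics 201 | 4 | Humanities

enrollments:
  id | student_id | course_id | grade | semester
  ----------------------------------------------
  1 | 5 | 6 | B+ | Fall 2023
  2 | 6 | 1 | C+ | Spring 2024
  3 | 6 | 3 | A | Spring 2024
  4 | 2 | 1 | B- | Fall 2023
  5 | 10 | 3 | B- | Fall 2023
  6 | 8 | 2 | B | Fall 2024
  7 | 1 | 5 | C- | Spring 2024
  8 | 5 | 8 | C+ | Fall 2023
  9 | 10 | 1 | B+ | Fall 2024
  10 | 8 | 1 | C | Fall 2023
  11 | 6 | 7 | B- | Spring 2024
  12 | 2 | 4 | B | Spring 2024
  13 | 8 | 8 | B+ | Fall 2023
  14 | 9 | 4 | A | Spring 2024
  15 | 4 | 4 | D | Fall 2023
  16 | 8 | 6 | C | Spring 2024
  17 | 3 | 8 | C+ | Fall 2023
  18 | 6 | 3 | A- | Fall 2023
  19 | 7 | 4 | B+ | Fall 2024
SELECT name, credits FROM courses ORDER BY credits DESC LIMIT 5

Execution result:
name | credits
Linear Algebra 201 | 4
Music 101 | 4
Databases 301 | 4
History 101 | 4
Economics 201 | 4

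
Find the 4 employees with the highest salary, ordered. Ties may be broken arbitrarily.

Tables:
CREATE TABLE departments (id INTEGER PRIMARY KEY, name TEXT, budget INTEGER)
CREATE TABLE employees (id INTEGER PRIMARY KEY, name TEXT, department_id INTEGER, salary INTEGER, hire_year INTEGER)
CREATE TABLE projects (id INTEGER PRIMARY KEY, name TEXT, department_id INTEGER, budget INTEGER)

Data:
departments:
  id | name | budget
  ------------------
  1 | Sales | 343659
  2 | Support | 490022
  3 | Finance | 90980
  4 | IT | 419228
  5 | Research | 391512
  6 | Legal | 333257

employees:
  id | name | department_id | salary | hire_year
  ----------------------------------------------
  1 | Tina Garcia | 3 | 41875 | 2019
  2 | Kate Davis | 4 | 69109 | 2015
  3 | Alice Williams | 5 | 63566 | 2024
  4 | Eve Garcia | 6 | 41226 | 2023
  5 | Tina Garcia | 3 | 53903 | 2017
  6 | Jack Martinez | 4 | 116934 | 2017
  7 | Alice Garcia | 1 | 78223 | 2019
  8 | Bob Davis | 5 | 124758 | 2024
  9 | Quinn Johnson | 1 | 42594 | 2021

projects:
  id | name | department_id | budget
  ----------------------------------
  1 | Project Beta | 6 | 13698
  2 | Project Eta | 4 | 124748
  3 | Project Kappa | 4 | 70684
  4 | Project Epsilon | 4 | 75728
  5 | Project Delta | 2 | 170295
SELECT name, salary FROM employees ORDER BY salary DESC LIMIT 4

Execution result:
name | salary
Bob Davis | 124758
Jack Martinez | 116934
Alice Garcia | 78223
Kate Davis | 69109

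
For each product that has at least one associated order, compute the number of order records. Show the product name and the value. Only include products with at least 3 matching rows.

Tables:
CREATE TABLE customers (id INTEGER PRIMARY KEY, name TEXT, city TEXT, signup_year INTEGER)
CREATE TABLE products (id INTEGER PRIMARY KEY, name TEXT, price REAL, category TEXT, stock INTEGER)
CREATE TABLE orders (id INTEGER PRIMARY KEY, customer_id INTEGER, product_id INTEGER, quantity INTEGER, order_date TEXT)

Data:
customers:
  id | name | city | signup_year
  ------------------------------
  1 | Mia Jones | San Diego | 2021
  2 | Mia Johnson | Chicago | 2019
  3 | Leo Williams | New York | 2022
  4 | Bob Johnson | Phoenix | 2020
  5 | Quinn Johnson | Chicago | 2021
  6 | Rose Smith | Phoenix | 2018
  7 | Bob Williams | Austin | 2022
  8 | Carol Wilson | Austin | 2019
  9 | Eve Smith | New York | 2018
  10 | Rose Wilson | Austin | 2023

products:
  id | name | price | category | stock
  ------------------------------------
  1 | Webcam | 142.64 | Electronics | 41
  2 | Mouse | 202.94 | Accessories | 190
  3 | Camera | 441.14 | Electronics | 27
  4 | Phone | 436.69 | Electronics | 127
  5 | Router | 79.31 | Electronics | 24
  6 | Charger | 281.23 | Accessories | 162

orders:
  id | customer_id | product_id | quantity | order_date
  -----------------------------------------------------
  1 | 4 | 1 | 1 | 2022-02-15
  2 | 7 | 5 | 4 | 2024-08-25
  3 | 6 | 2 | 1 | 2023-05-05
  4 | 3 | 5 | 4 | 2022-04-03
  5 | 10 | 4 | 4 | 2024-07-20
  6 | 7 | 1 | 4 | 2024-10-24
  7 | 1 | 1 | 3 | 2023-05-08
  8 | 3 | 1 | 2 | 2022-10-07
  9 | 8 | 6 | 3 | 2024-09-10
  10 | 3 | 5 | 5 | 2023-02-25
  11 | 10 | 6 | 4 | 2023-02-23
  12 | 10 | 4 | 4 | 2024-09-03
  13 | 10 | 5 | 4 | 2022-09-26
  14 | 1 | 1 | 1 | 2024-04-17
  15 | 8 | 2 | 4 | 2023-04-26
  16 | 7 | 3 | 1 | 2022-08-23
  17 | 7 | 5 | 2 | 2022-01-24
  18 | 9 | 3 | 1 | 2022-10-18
SELECT p.name, COUNT(*) AS n FROM orders c JOIN products p ON c.product_id = p.id GROUP BY p.id, p.name HAVING COUNT(*) >= 3

Execution result:
name | n
Webcam | 5
Router | 5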